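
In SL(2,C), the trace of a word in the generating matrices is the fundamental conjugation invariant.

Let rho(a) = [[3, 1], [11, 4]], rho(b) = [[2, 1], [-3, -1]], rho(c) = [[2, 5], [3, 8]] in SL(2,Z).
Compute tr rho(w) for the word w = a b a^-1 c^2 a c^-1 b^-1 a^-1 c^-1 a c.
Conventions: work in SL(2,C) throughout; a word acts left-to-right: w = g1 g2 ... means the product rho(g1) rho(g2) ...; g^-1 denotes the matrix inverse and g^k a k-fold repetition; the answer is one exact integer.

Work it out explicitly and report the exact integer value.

338041530

rho(a) = [[3, 1], [11, 4]]
... * rho(b) = [[2, 1], [-3, -1]]  ->  [[3, 2], [10, 7]]
... * rho(a^-1) = [[4, -1], [-11, 3]]  ->  [[-10, 3], [-37, 11]]
... * rho(c) = [[2, 5], [3, 8]]  ->  [[-11, -26], [-41, -97]]
... * rho(c) = [[2, 5], [3, 8]]  ->  [[-100, -263], [-373, -981]]
... * rho(a) = [[3, 1], [11, 4]]  ->  [[-3193, -1152], [-11910, -4297]]
... * rho(c^-1) = [[8, -5], [-3, 2]]  ->  [[-22088, 13661], [-82389, 50956]]
... * rho(b^-1) = [[-1, -1], [3, 2]]  ->  [[63071, 49410], [235257, 184301]]
... * rho(a^-1) = [[4, -1], [-11, 3]]  ->  [[-291226, 85159], [-1086283, 317646]]
... * rho(c^-1) = [[8, -5], [-3, 2]]  ->  [[-2585285, 1626448], [-9643202, 6066707]]
... * rho(a) = [[3, 1], [11, 4]]  ->  [[10135073, 3920507], [37804171, 14623626]]
... * rho(c) = [[2, 5], [3, 8]]  ->  [[32031667, 82039421], [119479220, 306009863]]
tr = 32031667 + 306009863 = 338041530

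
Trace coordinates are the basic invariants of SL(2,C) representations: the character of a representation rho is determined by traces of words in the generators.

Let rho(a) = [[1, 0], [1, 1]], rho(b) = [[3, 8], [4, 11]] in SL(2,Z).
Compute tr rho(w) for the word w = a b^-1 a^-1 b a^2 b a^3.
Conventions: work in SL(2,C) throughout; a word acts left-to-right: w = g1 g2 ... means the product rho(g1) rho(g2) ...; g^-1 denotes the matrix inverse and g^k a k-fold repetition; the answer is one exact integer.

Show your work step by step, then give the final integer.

rho(a) = [[1, 0], [1, 1]]
... * rho(b^-1) = [[11, -8], [-4, 3]]  ->  [[11, -8], [7, -5]]
... * rho(a^-1) = [[1, 0], [-1, 1]]  ->  [[19, -8], [12, -5]]
... * rho(b) = [[3, 8], [4, 11]]  ->  [[25, 64], [16, 41]]
... * rho(a) = [[1, 0], [1, 1]]  ->  [[89, 64], [57, 41]]
... * rho(a) = [[1, 0], [1, 1]]  ->  [[153, 64], [98, 41]]
... * rho(b) = [[3, 8], [4, 11]]  ->  [[715, 1928], [458, 1235]]
... * rho(a) = [[1, 0], [1, 1]]  ->  [[2643, 1928], [1693, 1235]]
... * rho(a) = [[1, 0], [1, 1]]  ->  [[4571, 1928], [2928, 1235]]
... * rho(a) = [[1, 0], [1, 1]]  ->  [[6499, 1928], [4163, 1235]]
tr = 6499 + 1235 = 7734

7734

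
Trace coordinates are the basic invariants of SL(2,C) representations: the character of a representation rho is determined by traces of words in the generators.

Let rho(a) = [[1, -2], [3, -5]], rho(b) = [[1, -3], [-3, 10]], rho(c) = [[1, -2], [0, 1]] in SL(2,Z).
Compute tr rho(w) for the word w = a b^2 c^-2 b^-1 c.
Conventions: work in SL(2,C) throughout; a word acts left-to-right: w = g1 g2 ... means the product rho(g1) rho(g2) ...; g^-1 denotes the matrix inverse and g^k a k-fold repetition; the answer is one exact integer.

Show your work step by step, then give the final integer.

-3076

rho(a) = [[1, -2], [3, -5]]
... * rho(b) = [[1, -3], [-3, 10]]  ->  [[7, -23], [18, -59]]
... * rho(b) = [[1, -3], [-3, 10]]  ->  [[76, -251], [195, -644]]
... * rho(c^-1) = [[1, 2], [0, 1]]  ->  [[76, -99], [195, -254]]
... * rho(c^-1) = [[1, 2], [0, 1]]  ->  [[76, 53], [195, 136]]
... * rho(b^-1) = [[10, 3], [3, 1]]  ->  [[919, 281], [2358, 721]]
... * rho(c) = [[1, -2], [0, 1]]  ->  [[919, -1557], [2358, -3995]]
tr = 919 + -3995 = -3076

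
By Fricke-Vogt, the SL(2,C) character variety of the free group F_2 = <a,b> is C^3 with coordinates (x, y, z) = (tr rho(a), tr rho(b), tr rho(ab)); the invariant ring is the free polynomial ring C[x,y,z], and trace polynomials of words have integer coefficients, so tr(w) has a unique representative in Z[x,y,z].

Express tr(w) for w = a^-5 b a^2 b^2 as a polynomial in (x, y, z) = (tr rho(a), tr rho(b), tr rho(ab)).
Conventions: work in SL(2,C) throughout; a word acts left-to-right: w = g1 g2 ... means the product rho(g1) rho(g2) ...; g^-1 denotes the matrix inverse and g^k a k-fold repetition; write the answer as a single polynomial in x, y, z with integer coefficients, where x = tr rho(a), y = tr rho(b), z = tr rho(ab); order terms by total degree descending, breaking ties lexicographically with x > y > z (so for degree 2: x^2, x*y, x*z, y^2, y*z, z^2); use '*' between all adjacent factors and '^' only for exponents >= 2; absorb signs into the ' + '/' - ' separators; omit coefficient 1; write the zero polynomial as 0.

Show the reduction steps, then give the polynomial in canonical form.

trace(b^2 a) = trace(b)*trace(a b) - trace(a) = y*z - x
trace(b^2) = trace(b)*trace(b) - trace(1) = y^2 - 2
trace(a^2 b^2) = trace(a)*trace(b^2 a) - trace(b^2) = x*y*z - x^2 - y^2 + 2
trace(a^2 b) = trace(a)*trace(b a) - trace(b) = x*z - y
trace(b a^2 b^2) = trace(b)*trace(a^2 b^2) - trace(a^2 b) = x*y^2*z - x^2*y - y^3 - x*z + 3*y
trace(a b a b) = trace(a b)*trace(a b) - trace(1) = z^2 - 2
trace(b^2 a b a) = trace(b)*trace(a b a b) - trace(a b a) = y*z^2 - x*z - y
trace(b^2 a b) = trace(b)*trace(a b^2) - trace(a b) = y^2*z - x*y - z
trace(b a^2 b^2 a) = trace(a)*trace(b^2 a b a) - trace(b^2 a b) = x*y*z^2 - x^2*z - y^2*z + z
trace(a^-1 b a^2 b^2) = trace(b a^2 b^2)*trace(a) - trace(b a^2 b^2 a) = x^2*y^2*z - x^3*y - x*y^3 - x*y*z^2 + y^2*z + 3*x*y - z
trace(a^-1 b a^2 b^2 a^-1) = trace(a^-1 b a^2 b^2)*trace(a) - trace(a^-1 b a^2 b^2 a) = x^3*y^2*z - x^4*y - x^2*y^3 - x^2*y*z^2 + 4*x^2*y + y^3 - 3*y
trace(a^-3 b a^2 b^2) = trace(a^-1 b a^2 b^2 a^-1)*trace(a) - trace(a^-1 b a^2 b^2) = x^4*y^2*z - x^5*y - x^3*y^3 - x^3*y*z^2 - x^2*y^2*z + 5*x^3*y + 2*x*y^3 + x*y*z^2 - y^2*z - 6*x*y + z
trace(a^-2 b a^2 b^2 a^-2) = trace(a^-3 b a^2 b^2)*trace(a) - trace(a^-3 b a^2 b^2 a) = x^5*y^2*z - x^6*y - x^4*y^3 - x^4*y*z^2 - 2*x^3*y^2*z + 6*x^4*y + 3*x^2*y^3 + 2*x^2*y*z^2 - x*y^2*z - 10*x^2*y - y^3 + x*z + 3*y
trace(a^-5 b a^2 b^2) = trace(a^-2 b a^2 b^2 a^-2)*trace(a) - trace(a^-2 b a^2 b^2 a^-1) = x^6*y^2*z - x^7*y - x^5*y^3 - x^5*y*z^2 - 3*x^4*y^2*z + 7*x^5*y + 4*x^3*y^3 + 3*x^3*y*z^2 - 15*x^3*y - 3*x*y^3 - x*y*z^2 + x^2*z + y^2*z + 9*x*y - z

x^6*y^2*z - x^7*y - x^5*y^3 - x^5*y*z^2 - 3*x^4*y^2*z + 7*x^5*y + 4*x^3*y^3 + 3*x^3*y*z^2 - 15*x^3*y - 3*x*y^3 - x*y*z^2 + x^2*z + y^2*z + 9*x*y - z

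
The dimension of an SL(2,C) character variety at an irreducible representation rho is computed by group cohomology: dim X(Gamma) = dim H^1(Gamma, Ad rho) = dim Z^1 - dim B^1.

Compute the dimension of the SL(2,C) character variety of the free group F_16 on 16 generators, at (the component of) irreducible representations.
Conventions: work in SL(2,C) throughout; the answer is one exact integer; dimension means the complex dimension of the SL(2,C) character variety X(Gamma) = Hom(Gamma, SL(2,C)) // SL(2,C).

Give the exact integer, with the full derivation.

Gamma = F_16 has 16 generators and no relators.
So Z^1 = (sl_2)^16 in full: dim Z^1 = 48.
dim B^1 = 3: the coboundary map is injective because an irreducible image has centralizer 0 in sl_2.
Therefore dim X = 48 - 3 = 45.

45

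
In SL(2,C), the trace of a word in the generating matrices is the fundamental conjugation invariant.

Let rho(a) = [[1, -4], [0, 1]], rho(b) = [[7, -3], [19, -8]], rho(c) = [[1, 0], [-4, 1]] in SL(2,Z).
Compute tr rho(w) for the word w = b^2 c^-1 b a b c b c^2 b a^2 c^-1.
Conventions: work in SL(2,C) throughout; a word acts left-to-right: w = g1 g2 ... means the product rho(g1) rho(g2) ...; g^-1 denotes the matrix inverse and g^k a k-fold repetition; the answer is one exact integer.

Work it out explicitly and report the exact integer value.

rho(b) = [[7, -3], [19, -8]]
... * rho(b) = [[7, -3], [19, -8]]  ->  [[-8, 3], [-19, 7]]
... * rho(c^-1) = [[1, 0], [4, 1]]  ->  [[4, 3], [9, 7]]
... * rho(b) = [[7, -3], [19, -8]]  ->  [[85, -36], [196, -83]]
... * rho(a) = [[1, -4], [0, 1]]  ->  [[85, -376], [196, -867]]
... * rho(b) = [[7, -3], [19, -8]]  ->  [[-6549, 2753], [-15101, 6348]]
... * rho(c) = [[1, 0], [-4, 1]]  ->  [[-17561, 2753], [-40493, 6348]]
... * rho(b) = [[7, -3], [19, -8]]  ->  [[-70620, 30659], [-162839, 70695]]
... * rho(c) = [[1, 0], [-4, 1]]  ->  [[-193256, 30659], [-445619, 70695]]
... * rho(c) = [[1, 0], [-4, 1]]  ->  [[-315892, 30659], [-728399, 70695]]
... * rho(b) = [[7, -3], [19, -8]]  ->  [[-1628723, 702404], [-3755588, 1619637]]
... * rho(a) = [[1, -4], [0, 1]]  ->  [[-1628723, 7217296], [-3755588, 16641989]]
... * rho(a) = [[1, -4], [0, 1]]  ->  [[-1628723, 13732188], [-3755588, 31664341]]
... * rho(c^-1) = [[1, 0], [4, 1]]  ->  [[53300029, 13732188], [122901776, 31664341]]
tr = 53300029 + 31664341 = 84964370

84964370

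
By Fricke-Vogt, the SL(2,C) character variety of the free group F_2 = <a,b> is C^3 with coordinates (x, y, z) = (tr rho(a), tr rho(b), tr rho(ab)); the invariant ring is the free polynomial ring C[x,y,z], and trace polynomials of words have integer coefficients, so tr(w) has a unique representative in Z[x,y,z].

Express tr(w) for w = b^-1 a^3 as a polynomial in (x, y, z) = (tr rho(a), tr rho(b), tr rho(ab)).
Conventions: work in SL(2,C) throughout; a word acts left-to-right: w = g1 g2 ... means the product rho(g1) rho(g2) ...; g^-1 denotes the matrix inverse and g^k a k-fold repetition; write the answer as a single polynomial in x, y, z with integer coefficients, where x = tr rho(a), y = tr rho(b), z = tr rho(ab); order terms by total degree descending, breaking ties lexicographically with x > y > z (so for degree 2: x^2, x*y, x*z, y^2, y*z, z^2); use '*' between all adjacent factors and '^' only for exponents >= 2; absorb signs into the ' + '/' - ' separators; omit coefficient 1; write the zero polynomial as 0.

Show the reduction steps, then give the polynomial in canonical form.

x^3*y - x^2*z - 2*x*y + z

trace(a^2) = trace(a) * trace(a) - trace(1)   [square of a] = x^2 - 2
trace(a^3) = trace(a) * trace(a^2) - trace(a)   [square of a] = x^3 - 3*x
trace(b a^2) = trace(a) * trace(b a) - trace(b)   [square of a] = x*z - y
trace(a^3 b) = trace(a) * trace(b a^2) - trace(b a)   [square of a] = x^2*z - x*y - z
trace(b^-1 a^3) = trace(a^3) * trace(b) - trace(a^3 b)   [inverse elimination on b] = x^3*y - x^2*z - 2*x*y + z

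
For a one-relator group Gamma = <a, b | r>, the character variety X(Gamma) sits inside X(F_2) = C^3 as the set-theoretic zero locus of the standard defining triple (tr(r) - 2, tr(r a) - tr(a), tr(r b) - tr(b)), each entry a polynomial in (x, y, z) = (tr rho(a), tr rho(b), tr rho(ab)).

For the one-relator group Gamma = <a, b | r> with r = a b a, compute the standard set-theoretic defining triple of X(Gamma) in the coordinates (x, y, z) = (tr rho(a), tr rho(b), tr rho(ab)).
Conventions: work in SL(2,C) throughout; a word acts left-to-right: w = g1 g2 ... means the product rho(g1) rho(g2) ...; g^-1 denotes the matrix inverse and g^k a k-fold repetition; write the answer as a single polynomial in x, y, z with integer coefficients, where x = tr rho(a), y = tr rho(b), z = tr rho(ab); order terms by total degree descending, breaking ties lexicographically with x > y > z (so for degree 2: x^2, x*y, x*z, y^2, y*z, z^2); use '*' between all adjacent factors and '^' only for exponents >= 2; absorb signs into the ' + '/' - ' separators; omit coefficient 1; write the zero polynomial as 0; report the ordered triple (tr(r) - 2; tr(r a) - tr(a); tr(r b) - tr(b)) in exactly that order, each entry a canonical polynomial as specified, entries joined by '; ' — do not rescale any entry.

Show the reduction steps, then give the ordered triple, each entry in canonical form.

x*z - y - 2; x^2*z - x*y - x - z; z^2 - y - 2

trace(a b a) = trace(a)*trace(b a) - trace(b)  (reduce the a square) = x*z - y
trace(a b a^2) = trace(a)*trace(a b a) - trace(a b)  (reduce the a square) = x^2*z - x*y - z
apply: trace(a b a b) = trace(b a)*trace(b a) - trace(1) = z^2 - 2
assemble the triple (trace(r) - 2; trace(r a) - x; trace(r b) - y)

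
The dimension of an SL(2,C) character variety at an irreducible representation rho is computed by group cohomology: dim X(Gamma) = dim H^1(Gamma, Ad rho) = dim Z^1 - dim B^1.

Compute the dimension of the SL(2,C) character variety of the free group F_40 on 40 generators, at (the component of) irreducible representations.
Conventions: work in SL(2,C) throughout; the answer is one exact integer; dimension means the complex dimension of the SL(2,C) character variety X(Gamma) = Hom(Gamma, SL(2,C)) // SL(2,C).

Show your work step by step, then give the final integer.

The free group F_40: 40 generators, no relators.
A cocycle picks one sl_2 vector per generator freely, giving dim Z^1 = 3*40 = 120.
At an irreducible rho the centralizer of the image in sl_2 is 0, so the coboundary map sl_2 -> Z^1 is injective: dim B^1 = 3.
dim X = dim H^1 = dim Z^1 - dim B^1 = 120 - 3 = 117.

117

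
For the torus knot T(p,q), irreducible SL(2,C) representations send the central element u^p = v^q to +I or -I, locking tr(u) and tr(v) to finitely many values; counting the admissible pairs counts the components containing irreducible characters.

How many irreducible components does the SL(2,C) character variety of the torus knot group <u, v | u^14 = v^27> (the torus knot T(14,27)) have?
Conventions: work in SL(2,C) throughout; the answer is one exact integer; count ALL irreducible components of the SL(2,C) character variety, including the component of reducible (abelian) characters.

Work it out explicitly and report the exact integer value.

For T(14,27): irreducibility forces the central element u^14 = v^27 to one of +I, -I.
On an irreducible component, tr(u) is locked at 2*cos(pi*alpha/14) for some alpha in 1..13, and tr(v) at 2*cos(pi*beta/27) for some beta in 1..26.
Consistency of u^14 = (-1)^alpha I with v^27 = (-1)^beta I forces alpha = beta (mod 2).
Enumerate parity-matched pairs: 7*13 odd-odd plus 6*13 even-even gives 169.
Total: 169 irreducible-character components + 1 reducible (abelian) component = 170.

170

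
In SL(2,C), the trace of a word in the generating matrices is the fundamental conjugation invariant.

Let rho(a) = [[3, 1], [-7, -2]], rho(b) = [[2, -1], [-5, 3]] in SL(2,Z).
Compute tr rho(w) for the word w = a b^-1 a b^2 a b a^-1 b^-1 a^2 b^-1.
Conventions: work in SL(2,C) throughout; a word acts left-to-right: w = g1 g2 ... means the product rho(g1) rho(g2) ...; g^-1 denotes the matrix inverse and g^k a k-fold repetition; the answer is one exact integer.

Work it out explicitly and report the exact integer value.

rho(a) = [[3, 1], [-7, -2]]
... * rho(b^-1) = [[3, 1], [5, 2]]  ->  [[14, 5], [-31, -11]]
... * rho(a) = [[3, 1], [-7, -2]]  ->  [[7, 4], [-16, -9]]
... * rho(b) = [[2, -1], [-5, 3]]  ->  [[-6, 5], [13, -11]]
... * rho(b) = [[2, -1], [-5, 3]]  ->  [[-37, 21], [81, -46]]
... * rho(a) = [[3, 1], [-7, -2]]  ->  [[-258, -79], [565, 173]]
... * rho(b) = [[2, -1], [-5, 3]]  ->  [[-121, 21], [265, -46]]
... * rho(a^-1) = [[-2, -1], [7, 3]]  ->  [[389, 184], [-852, -403]]
... * rho(b^-1) = [[3, 1], [5, 2]]  ->  [[2087, 757], [-4571, -1658]]
... * rho(a) = [[3, 1], [-7, -2]]  ->  [[962, 573], [-2107, -1255]]
... * rho(a) = [[3, 1], [-7, -2]]  ->  [[-1125, -184], [2464, 403]]
... * rho(b^-1) = [[3, 1], [5, 2]]  ->  [[-4295, -1493], [9407, 3270]]
tr = -4295 + 3270 = -1025

-1025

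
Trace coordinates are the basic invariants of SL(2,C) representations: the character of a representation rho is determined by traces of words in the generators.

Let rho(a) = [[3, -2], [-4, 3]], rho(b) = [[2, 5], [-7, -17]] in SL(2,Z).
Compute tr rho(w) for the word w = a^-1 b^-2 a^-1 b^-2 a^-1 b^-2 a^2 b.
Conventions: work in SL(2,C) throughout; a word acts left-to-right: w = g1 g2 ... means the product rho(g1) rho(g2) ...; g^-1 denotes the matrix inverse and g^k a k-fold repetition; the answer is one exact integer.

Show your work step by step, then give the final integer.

89777104149

rho(a^-1) = [[3, 2], [4, 3]]
... * rho(b^-1) = [[-17, -5], [7, 2]]  ->  [[-37, -11], [-47, -14]]
... * rho(b^-1) = [[-17, -5], [7, 2]]  ->  [[552, 163], [701, 207]]
... * rho(a^-1) = [[3, 2], [4, 3]]  ->  [[2308, 1593], [2931, 2023]]
... * rho(b^-1) = [[-17, -5], [7, 2]]  ->  [[-28085, -8354], [-35666, -10609]]
... * rho(b^-1) = [[-17, -5], [7, 2]]  ->  [[418967, 123717], [532059, 157112]]
... * rho(a^-1) = [[3, 2], [4, 3]]  ->  [[1751769, 1209085], [2224625, 1535454]]
... * rho(b^-1) = [[-17, -5], [7, 2]]  ->  [[-21316478, -6340675], [-27070447, -8052217]]
... * rho(b^-1) = [[-17, -5], [7, 2]]  ->  [[317995401, 93901040], [403832080, 119247801]]
... * rho(a) = [[3, -2], [-4, 3]]  ->  [[578382043, -354287682], [734505036, -449920757]]
... * rho(a) = [[3, -2], [-4, 3]]  ->  [[3152296857, -2219627132], [4003198136, -2818772343]]
... * rho(b) = [[2, 5], [-7, -17]]  ->  [[21841983638, 53495145529], [27737802673, 67935120511]]
tr = 21841983638 + 67935120511 = 89777104149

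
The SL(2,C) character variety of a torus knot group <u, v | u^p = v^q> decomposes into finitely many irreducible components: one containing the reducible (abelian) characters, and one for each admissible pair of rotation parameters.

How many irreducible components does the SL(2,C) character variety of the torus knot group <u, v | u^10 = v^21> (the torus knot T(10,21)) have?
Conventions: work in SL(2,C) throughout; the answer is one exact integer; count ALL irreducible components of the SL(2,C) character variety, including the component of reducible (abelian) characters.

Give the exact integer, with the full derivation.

91

For T(10,21): irreducibility forces the central element u^10 = v^21 to one of +I, -I.
So on each irreducible component the traces are pinned: tr(u) = 2*cos(pi*alpha/10) with 1 <= alpha <= 9, tr(v) = 2*cos(pi*beta/21) with 1 <= beta <= 20.
Consistency of u^10 = (-1)^alpha I with v^21 = (-1)^beta I forces alpha = beta (mod 2).
count pairs: odd alpha (5 choices) x odd beta (10), plus even alpha (4) x even beta (10): 5*10 + 4*10 = 90.
That is 90 components of irreducible characters, and with the reducible (abelian) component the total is 91.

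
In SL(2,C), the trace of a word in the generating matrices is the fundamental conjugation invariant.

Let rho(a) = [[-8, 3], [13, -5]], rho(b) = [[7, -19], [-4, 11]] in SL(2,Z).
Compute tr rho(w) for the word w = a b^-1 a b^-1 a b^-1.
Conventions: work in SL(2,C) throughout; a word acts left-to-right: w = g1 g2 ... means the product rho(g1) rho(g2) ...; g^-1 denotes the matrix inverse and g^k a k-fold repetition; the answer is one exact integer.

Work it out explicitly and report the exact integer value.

2515048

rho(a) = [[-8, 3], [13, -5]]
... * rho(b^-1) = [[11, 19], [4, 7]]  ->  [[-76, -131], [123, 212]]
... * rho(a) = [[-8, 3], [13, -5]]  ->  [[-1095, 427], [1772, -691]]
... * rho(b^-1) = [[11, 19], [4, 7]]  ->  [[-10337, -17816], [16728, 28831]]
... * rho(a) = [[-8, 3], [13, -5]]  ->  [[-148912, 58069], [240979, -93971]]
... * rho(b^-1) = [[11, 19], [4, 7]]  ->  [[-1405756, -2422845], [2274885, 3920804]]
tr = -1405756 + 3920804 = 2515048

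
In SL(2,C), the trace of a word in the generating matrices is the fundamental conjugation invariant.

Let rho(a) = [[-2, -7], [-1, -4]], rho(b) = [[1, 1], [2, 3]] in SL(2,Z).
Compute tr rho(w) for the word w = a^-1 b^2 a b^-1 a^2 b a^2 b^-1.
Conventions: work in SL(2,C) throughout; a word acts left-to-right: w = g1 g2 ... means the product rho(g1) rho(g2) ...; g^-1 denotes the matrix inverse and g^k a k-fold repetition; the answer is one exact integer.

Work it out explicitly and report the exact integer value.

rho(a^-1) = [[-4, 7], [1, -2]]
... * rho(b) = [[1, 1], [2, 3]]  ->  [[10, 17], [-3, -5]]
... * rho(b) = [[1, 1], [2, 3]]  ->  [[44, 61], [-13, -18]]
... * rho(a) = [[-2, -7], [-1, -4]]  ->  [[-149, -552], [44, 163]]
... * rho(b^-1) = [[3, -1], [-2, 1]]  ->  [[657, -403], [-194, 119]]
... * rho(a) = [[-2, -7], [-1, -4]]  ->  [[-911, -2987], [269, 882]]
... * rho(a) = [[-2, -7], [-1, -4]]  ->  [[4809, 18325], [-1420, -5411]]
... * rho(b) = [[1, 1], [2, 3]]  ->  [[41459, 59784], [-12242, -17653]]
... * rho(a) = [[-2, -7], [-1, -4]]  ->  [[-142702, -529349], [42137, 156306]]
... * rho(a) = [[-2, -7], [-1, -4]]  ->  [[814753, 3116310], [-240580, -920183]]
... * rho(b^-1) = [[3, -1], [-2, 1]]  ->  [[-3788361, 2301557], [1118626, -679603]]
tr = -3788361 + -679603 = -4467964

-4467964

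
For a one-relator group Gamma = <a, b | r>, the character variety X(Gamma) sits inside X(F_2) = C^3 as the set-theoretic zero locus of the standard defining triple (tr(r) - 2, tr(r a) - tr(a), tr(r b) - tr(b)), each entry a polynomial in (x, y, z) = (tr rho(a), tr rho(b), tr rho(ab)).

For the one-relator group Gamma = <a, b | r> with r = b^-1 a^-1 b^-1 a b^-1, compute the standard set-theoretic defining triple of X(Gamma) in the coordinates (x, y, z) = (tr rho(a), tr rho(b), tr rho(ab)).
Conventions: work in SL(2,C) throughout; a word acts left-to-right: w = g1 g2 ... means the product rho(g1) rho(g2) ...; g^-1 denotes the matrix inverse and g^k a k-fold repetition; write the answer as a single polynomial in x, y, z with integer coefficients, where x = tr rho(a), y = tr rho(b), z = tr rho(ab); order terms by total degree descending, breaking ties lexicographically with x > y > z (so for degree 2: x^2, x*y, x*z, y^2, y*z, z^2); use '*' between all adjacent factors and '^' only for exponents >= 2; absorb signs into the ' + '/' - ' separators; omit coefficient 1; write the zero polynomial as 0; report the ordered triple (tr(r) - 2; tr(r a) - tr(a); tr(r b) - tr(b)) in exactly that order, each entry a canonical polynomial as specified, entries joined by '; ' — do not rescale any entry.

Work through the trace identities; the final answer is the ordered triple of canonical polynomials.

reduce: trace(b^-1) = trace(b) = y
reduce: trace(b a b) = trace(b) * trace(a b) - trace(a) = y*z - x
reduce: trace(b a b a) = trace(b a) * trace(b a) - trace(1) = z^2 - 2
trace(a^-1 b a b) = trace(b a b) * trace(a) - trace(b a b a) = x*y*z - x^2 - z^2 + 2
so trace(a b^-1 a^-1 b) = trace(a^-1 b a) * trace(b) - trace(a^-1 b a b) = -x*y*z + x^2 + y^2 + z^2 - 2
so trace(b^-1 a^-1 b^-1 a) = trace(a b^-1 a^-1) * trace(b) - trace(a b^-1 a^-1 b) = x*y*z - x^2 - z^2 + 2
so trace(b^-1 a^-1 b^-1 a b^-1) = trace(b^-1 a^-1 b^-1 a) * trace(b) - trace(b^-1 a^-1 b^-1 a b) = x*y^2*z - x^2*y - y*z^2 + y
so trace(a b^-1) = trace(a) * trace(b) - trace(a b)   [inverse elimination on b] = x*y - z
trace(b^-1 a b^-1) = trace(a b^-1) * trace(b) - trace(a)   [inverse elimination on b] = x*y^2 - y*z - x
trace(a^2) = trace(a) * trace(a) - trace(1)   [square of a] = x^2 - 2
trace(a b a) = trace(a) * trace(b a) - trace(b)   [square of a] = x*z - y
trace(a b a^2) = trace(a) * trace(a b a) - trace(a b)   [square of a] = x^2*z - x*y - z
trace(a b a^2 b) = trace(a) * trace(b a b a) - trace(b a b)   [square of a] = x*z^2 - y*z - x
so trace(b a^2 b^-1 a) = trace(a b a^2) * trace(b) - trace(a b a^2 b)   [inverse elimination on b] = x^2*y*z - x*y^2 - x*z^2 + x
reduce: trace(a b^-1 a^-1 b a) = trace(b a^2 b^-1) * trace(a) - trace(b a^2 b^-1 a)   [inverse elimination on a] = -x^2*y*z + x^3 + x*y^2 + x*z^2 - 3*x
reduce: trace(a b a b a b) = trace(a b a b) * trace(a b) - trace(b a)   [split at a repeated a] = z^3 - 3*z
reduce: trace(b a b a b^-1 a) = trace(a b a b a) * trace(b) - trace(a b a b a b)   [inverse elimination on b] = x*y*z^2 - y^2*z - z^3 - x*y + 3*z
so trace(a b^-1 a^-1 b a b) = trace(b a b a b^-1) * trace(a) - trace(b a b a b^-1 a)   [inverse elimination on a] = -x*y*z^2 + x^2*z + y^2*z + z^3 - 3*z
reduce: trace(a b^-1 a b^-1 a^-1 b) = trace(a b^-1 a^-1 b a) * trace(b) - trace(a b^-1 a^-1 b a b)   [inverse elimination on b] = -x^2*y^2*z + x^3*y + x*y^3 + 2*x*y*z^2 - x^2*z - y^2*z - z^3 - 3*x*y + 3*z
so trace(b^-1 a^-1 b^-1 a b^-1 a) = trace(a b^-1 a b^-1 a^-1) * trace(b) - trace(a b^-1 a b^-1 a^-1 b)   [inverse elimination on b] = x^2*y^2*z - x^3*y - 2*x*y*z^2 + x^2*z + z^3 + 2*x*y - 3*z
assemble the triple (trace(r) - 2; trace(r a) - x; trace(r b) - y)

x*y^2*z - x^2*y - y*z^2 + y - 2; x^2*y^2*z - x^3*y - 2*x*y*z^2 + x^2*z + z^3 + 2*x*y - x - 3*z; x*y*z - x^2 - z^2 - y + 2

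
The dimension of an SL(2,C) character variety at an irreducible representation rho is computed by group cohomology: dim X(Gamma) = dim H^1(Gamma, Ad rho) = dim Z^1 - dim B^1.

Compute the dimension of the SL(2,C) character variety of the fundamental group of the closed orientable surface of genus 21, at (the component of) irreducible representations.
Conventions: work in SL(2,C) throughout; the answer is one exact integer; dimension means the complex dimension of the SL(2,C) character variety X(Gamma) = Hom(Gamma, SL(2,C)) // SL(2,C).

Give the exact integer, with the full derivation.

pi_1 of the closed genus-21 surface has 42 generators bound by the single product-of-commutators relator.
A cocycle assigns one sl_2 vector per generator subject to the relator condition d_2(z) = 0: dim of the unconstrained space is 3*2g = 126.
At an irreducible rho, H^2 = coker(d_2) vanishes (Poincare duality: H^2 is dual to H^0 = invariants = 0), so d_2 is surjective onto sl_2 and dim Z^1 = 126 - 3 = 123.
As always at irreducible rho, dim B^1 = 3.
dim H^1 = 123 - 3 = 120 = dim X.

120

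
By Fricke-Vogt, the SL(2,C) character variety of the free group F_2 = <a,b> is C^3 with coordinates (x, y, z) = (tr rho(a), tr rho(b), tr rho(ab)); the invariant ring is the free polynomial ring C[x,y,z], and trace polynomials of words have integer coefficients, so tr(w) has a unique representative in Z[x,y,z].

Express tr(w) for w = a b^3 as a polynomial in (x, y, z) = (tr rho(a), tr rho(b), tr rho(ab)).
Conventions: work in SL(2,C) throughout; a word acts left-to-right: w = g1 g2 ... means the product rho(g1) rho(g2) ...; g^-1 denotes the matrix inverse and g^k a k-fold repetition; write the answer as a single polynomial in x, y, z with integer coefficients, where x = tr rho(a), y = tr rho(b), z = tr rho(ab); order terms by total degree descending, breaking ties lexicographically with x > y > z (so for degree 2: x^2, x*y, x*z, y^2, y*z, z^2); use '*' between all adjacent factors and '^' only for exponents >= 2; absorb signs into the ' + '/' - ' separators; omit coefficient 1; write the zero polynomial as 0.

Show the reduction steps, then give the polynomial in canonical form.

y^2*z - x*y - z

apply: tr(a b^2) = tr(b)*tr(a b) - tr(a)  (reduce the b square) = y*z - x
use: tr(a b^3) = tr(b)*tr(a b^2) - tr(a b)  (reduce the b square) = y^2*z - x*y - z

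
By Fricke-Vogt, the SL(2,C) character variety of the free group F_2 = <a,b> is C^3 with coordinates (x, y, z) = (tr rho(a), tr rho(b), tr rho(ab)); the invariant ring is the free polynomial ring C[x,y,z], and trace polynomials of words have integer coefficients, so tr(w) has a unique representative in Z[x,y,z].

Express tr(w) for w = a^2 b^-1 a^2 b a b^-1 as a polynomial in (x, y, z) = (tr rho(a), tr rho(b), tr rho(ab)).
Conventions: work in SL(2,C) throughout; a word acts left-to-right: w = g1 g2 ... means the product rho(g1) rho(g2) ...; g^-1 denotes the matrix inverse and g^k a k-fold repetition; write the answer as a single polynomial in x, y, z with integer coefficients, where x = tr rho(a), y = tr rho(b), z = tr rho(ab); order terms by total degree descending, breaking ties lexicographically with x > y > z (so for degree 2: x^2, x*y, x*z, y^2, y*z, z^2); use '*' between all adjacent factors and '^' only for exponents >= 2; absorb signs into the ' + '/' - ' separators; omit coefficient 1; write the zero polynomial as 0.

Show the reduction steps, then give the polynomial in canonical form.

tr(a b a) = tr(a) * tr(b a) - tr(b)  (reduce the a square) = x*z - y
apply: tr(a^2 b a) = tr(a) * tr(a b a) - tr(a b)  (reduce the a square) = x^2*z - x*y - z
tr(a b a^3) = tr(a) * tr(a^2 b a) - tr(a^2 b)  (reduce the a square) = x^3*z - x^2*y - 2*x*z + y
apply: tr(a^2 b a^3) = tr(a) * tr(a b a^3) - tr(a b a^2)  (reduce the a square) = x^4*z - x^3*y - 3*x^2*z + 2*x*y + z
tr(b a b a) = tr(a b) * tr(a b) - tr(1)  (split on a) = z^2 - 2
use: tr(b a b) = tr(b) * tr(a b) - tr(a)  (reduce the b square) = y*z - x
tr(b a^2 b a) = tr(a) * tr(b a b a) - tr(b a b)  (reduce the a square) = x*z^2 - y*z - x
tr(b^2) = tr(b) * tr(b) - tr(1)  (reduce the b square) = y^2 - 2
use: tr(b a^2 b) = tr(a) * tr(b^2 a) - tr(b^2)  (reduce the a square) = x*y*z - x^2 - y^2 + 2
tr(a b a^2 b a) = tr(a) * tr(b a^2 b a) - tr(b a^2 b)  (reduce the a square) = x^2*z^2 - 2*x*y*z + y^2 - 2
apply: tr(a^2 b a^3 b) = tr(a) * tr(a b a^2 b a) - tr(a b a^2 b)  (reduce the a square) = x^3*z^2 - 2*x^2*y*z + x*y^2 - x*z^2 + y*z - x
tr(a^2 b^-1 a^2 b a) = tr(a^2 b a^3) * tr(b) - tr(a^2 b a^3 b)  (eliminate b^-1) = x^4*y*z - x^3*y^2 - x^3*z^2 - x^2*y*z + x*y^2 + x*z^2 + x
tr(b a b a^3) = tr(a) * tr(b a b a^2) - tr(b a b a)  (reduce the a square) = x^2*z^2 - x*y*z - x^2 - z^2 + 2
apply: tr(a^2 b a b a^2) = tr(a) * tr(b a b a^3) - tr(b a b a^2)  (reduce the a square) = x^3*z^2 - x^2*y*z - x^3 - 2*x*z^2 + y*z + 3*x
use: tr(b a b a b a) = tr(a b a b) * tr(a b) - tr(b a)  (split on a) = z^3 - 3*z
apply: tr(b a b a b) = tr(b) * tr(a b a b) - tr(a b a)  (reduce the b square) = y*z^2 - x*z - y
apply: tr(b a^2 b a b a) = tr(a) * tr(b a b a b a) - tr(b a b a b)  (reduce the a square) = x*z^3 - y*z^2 - 2*x*z + y
use: tr(b a^2 b a b) = tr(b) * tr(a^2 b a b) - tr(a^2 b a)  (reduce the b square) = x*y*z^2 - x^2*z - y^2*z + z
tr(a^2 b a b a^2 b) = tr(a) * tr(b a^2 b a b a) - tr(b a^2 b a b)  (reduce the a square) = x^2*z^3 - 2*x*y*z^2 - x^2*z + y^2*z + x*y - z
tr(a^2 b^-1 a^2 b a b) = tr(a^2 b a b a^2) * tr(b) - tr(a^2 b a b a^2 b)  (eliminate b^-1) = x^3*y*z^2 - x^2*y^2*z - x^2*z^3 - x^3*y + x^2*z + 2*x*y + z
use: tr(a^2 b^-1 a^2 b a b^-1) = tr(a^2 b^-1 a^2 b a) * tr(b) - tr(a^2 b^-1 a^2 b a b)  (eliminate b^-1) = x^4*y^2*z - x^3*y^3 - 2*x^3*y*z^2 + x^2*z^3 + x^3*y + x*y^3 + x*y*z^2 - x^2*z - x*y - z

x^4*y^2*z - x^3*y^3 - 2*x^3*y*z^2 + x^2*z^3 + x^3*y + x*y^3 + x*y*z^2 - x^2*z - x*y - z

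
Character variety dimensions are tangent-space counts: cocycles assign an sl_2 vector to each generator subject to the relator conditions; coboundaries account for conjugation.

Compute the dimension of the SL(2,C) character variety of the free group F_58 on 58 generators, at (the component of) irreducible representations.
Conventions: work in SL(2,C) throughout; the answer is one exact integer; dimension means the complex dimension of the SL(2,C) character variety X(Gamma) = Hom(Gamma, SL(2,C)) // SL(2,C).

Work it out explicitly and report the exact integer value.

Here Gamma is free of rank 58 — no relator constrains a cocycle.
A cocycle picks one sl_2 vector per generator freely, giving dim Z^1 = 3*58 = 174.
At an irreducible rho the centralizer of the image in sl_2 is 0, so the coboundary map sl_2 -> Z^1 is injective: dim B^1 = 3.
dim H^1 = 174 - 3 = 171, which is dim X.

171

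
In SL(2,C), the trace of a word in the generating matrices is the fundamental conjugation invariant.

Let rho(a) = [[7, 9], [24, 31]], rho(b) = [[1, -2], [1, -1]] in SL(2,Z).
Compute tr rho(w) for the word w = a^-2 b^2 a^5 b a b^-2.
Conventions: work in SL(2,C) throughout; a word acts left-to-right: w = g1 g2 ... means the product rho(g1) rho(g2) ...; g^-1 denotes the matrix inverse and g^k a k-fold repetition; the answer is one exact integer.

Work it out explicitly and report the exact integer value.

-3452148

rho(a^-1) = [[31, -9], [-24, 7]]
... * rho(a^-1) = [[31, -9], [-24, 7]]  ->  [[1177, -342], [-912, 265]]
... * rho(b) = [[1, -2], [1, -1]]  ->  [[835, -2012], [-647, 1559]]
... * rho(b) = [[1, -2], [1, -1]]  ->  [[-1177, 342], [912, -265]]
... * rho(a) = [[7, 9], [24, 31]]  ->  [[-31, 9], [24, -7]]
... * rho(a) = [[7, 9], [24, 31]]  ->  [[-1, 0], [0, -1]]
... * rho(a) = [[7, 9], [24, 31]]  ->  [[-7, -9], [-24, -31]]
... * rho(a) = [[7, 9], [24, 31]]  ->  [[-265, -342], [-912, -1177]]
... * rho(a) = [[7, 9], [24, 31]]  ->  [[-10063, -12987], [-34632, -44695]]
... * rho(b) = [[1, -2], [1, -1]]  ->  [[-23050, 33113], [-79327, 113959]]
... * rho(a) = [[7, 9], [24, 31]]  ->  [[633362, 819053], [2179727, 2818786]]
... * rho(b^-1) = [[-1, 2], [-1, 1]]  ->  [[-1452415, 2085777], [-4998513, 7178240]]
... * rho(b^-1) = [[-1, 2], [-1, 1]]  ->  [[-633362, -819053], [-2179727, -2818786]]
tr = -633362 + -2818786 = -3452148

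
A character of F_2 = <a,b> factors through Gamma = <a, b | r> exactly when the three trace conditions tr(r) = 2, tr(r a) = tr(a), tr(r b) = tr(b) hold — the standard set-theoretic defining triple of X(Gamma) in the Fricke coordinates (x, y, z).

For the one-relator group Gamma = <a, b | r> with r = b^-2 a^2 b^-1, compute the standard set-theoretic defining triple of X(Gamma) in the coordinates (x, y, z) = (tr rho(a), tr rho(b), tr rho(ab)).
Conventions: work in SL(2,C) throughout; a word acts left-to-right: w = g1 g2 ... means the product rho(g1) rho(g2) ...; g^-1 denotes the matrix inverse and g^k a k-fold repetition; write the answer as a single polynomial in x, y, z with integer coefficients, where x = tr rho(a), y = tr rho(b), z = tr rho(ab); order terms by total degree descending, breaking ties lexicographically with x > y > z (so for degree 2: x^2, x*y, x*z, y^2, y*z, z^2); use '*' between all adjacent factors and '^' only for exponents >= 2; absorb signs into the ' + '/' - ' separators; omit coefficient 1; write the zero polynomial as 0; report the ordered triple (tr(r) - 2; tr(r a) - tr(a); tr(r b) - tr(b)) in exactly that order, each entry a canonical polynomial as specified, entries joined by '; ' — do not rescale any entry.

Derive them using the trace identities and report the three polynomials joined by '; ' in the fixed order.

x^2*y^3 - x*y^2*z - 2*x^2*y - y^3 + x*z + 3*y - 2; x^3*y^3 - 2*x^2*y^2*z - x^3*y - x*y^3 + x*y*z^2 + x^2*z + y^2*z + x*y - x - z; x^2*y^2 - x*y*z - x^2 - y^2 - y + 2

tr(a^2) = tr(a)*tr(a) - tr(1)   [square of a] = x^2 - 2
tr(a^2 b) = tr(a)*tr(b a) - tr(b)   [square of a] = x*z - y
and tr(a^2 b^-1) = tr(a^2)*tr(b) - tr(a^2 b)   [inverse elimination on b] = x^2*y - x*z - y
next, tr(b^-2 a^2) = tr(a^2 b^-1)*tr(b) - tr(a^2)   [inverse elimination on b] = x^2*y^2 - x*y*z - x^2 - y^2 + 2
next, tr(b^-2 a^2 b^-1) = tr(b^-2 a^2)*tr(b) - tr(b^-2 a^2 b)   [inverse elimination on b] = x^2*y^3 - x*y^2*z - 2*x^2*y - y^3 + x*z + 3*y
tr(a^3) = tr(a)*tr(a^2) - tr(a)  (reduce the a square) = x^3 - 3*x
tr(a^3 b) = tr(a)*tr(b a^2) - tr(b a)  (reduce the a square) = x^2*z - x*y - z
tr(a^2 b^-1 a) = tr(a^3)*tr(b) - tr(a^3 b)  (eliminate b^-1) = x^3*y - x^2*z - 2*x*y + z
tr(b a b a) = tr(a b)*tr(a b) - tr(1)  (split on a) = z^2 - 2
and tr(b a b) = tr(b)*tr(a b) - tr(a)  (reduce the b square) = y*z - x
next, tr(a b a^2 b) = tr(a)*tr(b a b a) - tr(b a b)  (reduce the a square) = x*z^2 - y*z - x
tr(a^2 b^-1 a b) = tr(a b a^2)*tr(b) - tr(a b a^2 b)  (eliminate b^-1) = x^2*y*z - x*y^2 - x*z^2 + x
tr(a^2 b^-1 a b^-1) = tr(a^2 b^-1 a)*tr(b) - tr(a^2 b^-1 a b)  (eliminate b^-1) = x^3*y^2 - 2*x^2*y*z - x*y^2 + x*z^2 + y*z - x
next, tr(b^-2 a^2 b^-1 a) = tr(a^2 b^-1 a b^-1)*tr(b) - tr(a^2 b^-1 a)  (eliminate b^-1) = x^3*y^3 - 2*x^2*y^2*z - x^3*y - x*y^3 + x*y*z^2 + x^2*z + y^2*z + x*y - z
assemble the triple (tr(r) - 2; tr(r a) - x; tr(r b) - y)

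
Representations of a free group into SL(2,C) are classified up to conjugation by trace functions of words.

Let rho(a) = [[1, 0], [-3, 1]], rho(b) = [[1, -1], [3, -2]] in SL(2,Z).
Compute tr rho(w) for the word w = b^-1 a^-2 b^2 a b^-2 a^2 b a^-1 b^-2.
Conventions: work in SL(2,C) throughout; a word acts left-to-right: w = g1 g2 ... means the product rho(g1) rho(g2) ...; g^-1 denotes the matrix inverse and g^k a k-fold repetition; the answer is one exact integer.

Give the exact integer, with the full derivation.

134

rho(b^-1) = [[-2, 1], [-3, 1]]
... * rho(a^-1) = [[1, 0], [3, 1]]  ->  [[1, 1], [0, 1]]
... * rho(a^-1) = [[1, 0], [3, 1]]  ->  [[4, 1], [3, 1]]
... * rho(b) = [[1, -1], [3, -2]]  ->  [[7, -6], [6, -5]]
... * rho(b) = [[1, -1], [3, -2]]  ->  [[-11, 5], [-9, 4]]
... * rho(a) = [[1, 0], [-3, 1]]  ->  [[-26, 5], [-21, 4]]
... * rho(b^-1) = [[-2, 1], [-3, 1]]  ->  [[37, -21], [30, -17]]
... * rho(b^-1) = [[-2, 1], [-3, 1]]  ->  [[-11, 16], [-9, 13]]
... * rho(a) = [[1, 0], [-3, 1]]  ->  [[-59, 16], [-48, 13]]
... * rho(a) = [[1, 0], [-3, 1]]  ->  [[-107, 16], [-87, 13]]
... * rho(b) = [[1, -1], [3, -2]]  ->  [[-59, 75], [-48, 61]]
... * rho(a^-1) = [[1, 0], [3, 1]]  ->  [[166, 75], [135, 61]]
... * rho(b^-1) = [[-2, 1], [-3, 1]]  ->  [[-557, 241], [-453, 196]]
... * rho(b^-1) = [[-2, 1], [-3, 1]]  ->  [[391, -316], [318, -257]]
tr = 391 + -257 = 134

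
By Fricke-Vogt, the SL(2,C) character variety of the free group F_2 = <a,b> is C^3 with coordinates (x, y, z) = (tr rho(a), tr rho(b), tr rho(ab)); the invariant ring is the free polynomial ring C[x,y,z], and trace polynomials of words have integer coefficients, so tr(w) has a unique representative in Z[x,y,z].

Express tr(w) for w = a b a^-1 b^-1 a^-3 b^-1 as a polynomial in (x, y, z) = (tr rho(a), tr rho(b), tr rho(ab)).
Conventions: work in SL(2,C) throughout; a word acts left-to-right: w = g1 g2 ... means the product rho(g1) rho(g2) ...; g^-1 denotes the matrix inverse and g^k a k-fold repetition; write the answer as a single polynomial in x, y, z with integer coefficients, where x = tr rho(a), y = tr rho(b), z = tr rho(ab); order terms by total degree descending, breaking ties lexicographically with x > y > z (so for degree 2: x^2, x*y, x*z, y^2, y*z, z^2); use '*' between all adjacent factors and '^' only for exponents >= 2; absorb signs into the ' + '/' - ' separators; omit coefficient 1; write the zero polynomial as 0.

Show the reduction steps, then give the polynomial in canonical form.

-x^3*y*z^2 + x^4*z + 2*x^2*y^2*z + x^2*z^3 - x^3*y - x*y^3 - 4*x^2*z - y^2*z - z^3 + 3*x*y + 3*z

trace(a^-1 b) = trace(b) trace(a) - trace(b a)   [inverse elimination on a] = x*y - z
trace(b a^-2) = trace(a^-1 b) trace(a) - trace(a^-1 b a)   [inverse elimination on a] = x^2*y - x*z - y
trace(b a b) = trace(b) trace(a b) - trace(a)   [square of b] = y*z - x
trace(b a b a) = trace(b a) trace(b a) - trace(1)   [split at a repeated b] = z^2 - 2
trace(a^-1 b a b) = trace(b a b) trace(a) - trace(b a b a)   [inverse elimination on a] = x*y*z - x^2 - z^2 + 2
trace(a^-1 b a b a^-1) = trace(a^-1 b a b) trace(a) - trace(a^-1 b a b a)   [inverse elimination on a] = x^2*y*z - x^3 - x*z^2 - y*z + 3*x
trace(a b a^-3 b) = trace(a^-1 b a b a^-1) trace(a) - trace(a^-1 b a b)   [inverse elimination on a] = x^3*y*z - x^4 - x^2*z^2 - 2*x*y*z + 4*x^2 + z^2 - 2
and trace(a^-3 b^-1 a b) = trace(a b a^-3) trace(b) - trace(a b a^-3 b)   [inverse elimination on b] = -x^3*y*z + x^4 + x^2*y^2 + x^2*z^2 + x*y*z - 4*x^2 - y^2 - z^2 + 2
and trace(a^-1 b^-1 a b) = trace(a b a^-1) trace(b) - trace(a b a^-1 b)   [inverse elimination on b] = -x*y*z + x^2 + y^2 + z^2 - 2
trace(a^-2 b^-1 a b) = trace(a^-1 b^-1 a b) trace(a) - trace(a^-1 b^-1 a b a)   [inverse elimination on a] = -x^2*y*z + x^3 + x*y^2 + x*z^2 - 3*x
trace(a^-3 b^-1 a b a^-1) = trace(a^-3 b^-1 a b) trace(a) - trace(a^-3 b^-1 a b a)   [inverse elimination on a] = -x^4*y*z + x^5 + x^3*y^2 + x^3*z^2 + 2*x^2*y*z - 5*x^3 - 2*x*y^2 - 2*x*z^2 + 5*x
trace(b^2) = trace(b) trace(b) - trace(1)   [square of b] = y^2 - 2
trace(b a^-1 b) = trace(b^2) trace(a) - trace(b^2 a)   [inverse elimination on a] = x*y^2 - y*z - x
trace(b a^-1 b a^-1) = trace(b a^-1 b) trace(a) - trace(b a^-1 b a)   [inverse elimination on a] = x^2*y^2 - 2*x*y*z + z^2 - 2
trace(b a b^2) = trace(b) trace(a b^2) - trace(a b)   [square of b] = y^2*z - x*y - z
and trace(a b a) = trace(a) trace(b a) - trace(b)   [square of a] = x*z - y
next, trace(b a b^2 a) = trace(b) trace(a b a b) - trace(a b a)   [square of b] = y*z^2 - x*z - y
trace(b a^-1 b a b) = trace(b a b^2) trace(a) - trace(b a b^2 a)   [inverse elimination on a] = x*y^2*z - x^2*y - y*z^2 + y
trace(b a b a b a) = trace(a b) trace(a b a b) - trace(a^-1 b^-1)   [split at a repeated a] = z^3 - 3*z
and trace(b a^-1 b a b a) = trace(b a b a b) trace(a) - trace(b a b a b a)   [inverse elimination on a] = x*y*z^2 - x^2*z - z^3 - x*y + 3*z
trace(a^-1 b a b a^-1 b) = trace(b a^-1 b a b) trace(a) - trace(b a^-1 b a b a)   [inverse elimination on a] = x^2*y^2*z - x^3*y - 2*x*y*z^2 + x^2*z + z^3 + 2*x*y - 3*z
trace(b a b a^-1 b) = trace(b^2 a b) trace(a) - trace(b^2 a b a)   [inverse elimination on a] = x*y^2*z - x^2*y - y*z^2 + y
trace(a b a^-1 b a^-2 b) = trace(a^-1 b a b a^-1 b) trace(a) - trace(a^-1 b a b a^-1 b a)   [inverse elimination on a] = x^3*y^2*z - x^4*y - 2*x^2*y*z^2 + x^3*z - x*y^2*z + x*z^3 + 3*x^2*y + y*z^2 - 3*x*z - y
and trace(a^-1 b^-1 a b a^-1 b a^-1) = trace(a b a^-1 b a^-2) trace(b) - trace(a b a^-1 b a^-2 b)   [inverse elimination on b] = -x^3*y^2*z + x^4*y + x^2*y^3 + 2*x^2*y*z^2 - x^3*z - x*y^2*z - x*z^3 - 3*x^2*y + 3*x*z - y
and trace(a^-1 b^-1 a b a^-1 b) = trace(a b a^-1 b a^-1) trace(b) - trace(a b a^-1 b a^-1 b)   [inverse elimination on b] = -x^2*y^2*z + x^3*y + x*y^3 + 2*x*y*z^2 - x^2*z - y^2*z - z^3 - 3*x*y + 3*z
next, trace(a^-3 b^-1 a b a^-1 b) = trace(a^-1 b^-1 a b a^-1 b a^-1) trace(a) - trace(a^-1 b^-1 a b a^-1 b)   [inverse elimination on a] = -x^4*y^2*z + x^5*y + x^3*y^3 + 2*x^3*y*z^2 - x^4*z - x^2*z^3 - 4*x^3*y - x*y^3 - 2*x*y*z^2 + 4*x^2*z + y^2*z + z^3 + 2*x*y - 3*z
trace(a b a^-1 b^-1 a^-3 b^-1) = trace(a^-3 b^-1 a b a^-1) trace(b) - trace(a^-3 b^-1 a b a^-1 b)   [inverse elimination on b] = -x^3*y*z^2 + x^4*z + 2*x^2*y^2*z + x^2*z^3 - x^3*y - x*y^3 - 4*x^2*z - y^2*z - z^3 + 3*x*y + 3*z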